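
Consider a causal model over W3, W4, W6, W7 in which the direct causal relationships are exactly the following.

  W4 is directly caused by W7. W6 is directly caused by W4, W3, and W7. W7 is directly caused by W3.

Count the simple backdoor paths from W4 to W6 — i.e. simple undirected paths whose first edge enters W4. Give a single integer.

A backdoor path from W4 to W6 is any simple undirected path whose first edge points into W4 (i.e. leaves W4 via a parent).
Parents of W4: {W7}.
Enumerating:
  P1: W4 <- W7 <- W3 -> W6
  P2: W4 <- W7 -> W6
That exhausts the simple backdoor paths. Count: 2.

2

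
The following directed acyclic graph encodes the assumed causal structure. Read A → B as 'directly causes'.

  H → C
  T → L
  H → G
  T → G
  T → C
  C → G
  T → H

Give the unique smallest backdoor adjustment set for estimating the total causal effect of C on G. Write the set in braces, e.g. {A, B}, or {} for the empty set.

Variables eligible for adjustment (non-descendants of C, excluding C and G): {H, L, T}.
Backdoor paths from C to G:
  P1: C <- T -> H -> G
  P2: C <- T -> G
  P3: C <- H <- T -> G
  P4: C <- H -> G
The empty set is not sufficient: P1 (C <- T -> H -> G) has no collider blocking it and no conditioned non-collider, so it is open.
Try {H, T}:
  P1: blocked at fork node T ∈ conditioning set.
  P2: blocked at fork node T ∈ conditioning set.
  P3: blocked at chain node H ∈ conditioning set.
  P4: blocked at fork node H ∈ conditioning set.
{H, T} contains no descendant of C and blocks every backdoor path.
Every element of {H, T} is needed (dropping H leaves P4 open; dropping T leaves P2 open), so no proper subset is valid.
Among all size-2 subsets of the eligible variables, only {H, T} blocks every backdoor path, so it is the unique smallest valid adjustment set.

{H, T}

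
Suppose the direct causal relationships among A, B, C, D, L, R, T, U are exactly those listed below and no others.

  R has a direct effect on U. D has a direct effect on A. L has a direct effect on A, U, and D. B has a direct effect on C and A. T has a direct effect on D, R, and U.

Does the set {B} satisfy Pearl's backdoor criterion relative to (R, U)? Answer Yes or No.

Backdoor paths from R to U (paths whose first edge points into R):
  P1: R <- T -> D <- L -> U
  P2: R <- T -> D -> A <- L -> U
  P3: R <- T -> U
Condition 1 (no descendant of R in the set): holds — descendants of R are {U}; none are in {B}.
Condition 2 (every backdoor path blocked by {B}):
  P1: blocked at collider D (neither it nor any descendant is in the conditioning set).
  P2: blocked at collider A (neither it nor any descendant is in the conditioning set).
  P3: open — no interior node is in the conditioning set.
{B} does not satisfy the backdoor criterion.

No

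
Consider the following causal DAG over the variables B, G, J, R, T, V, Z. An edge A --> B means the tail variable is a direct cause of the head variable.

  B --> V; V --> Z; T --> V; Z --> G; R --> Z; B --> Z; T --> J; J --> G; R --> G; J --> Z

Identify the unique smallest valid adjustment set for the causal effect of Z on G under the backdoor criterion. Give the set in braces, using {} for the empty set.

{J, R}

Variables eligible for adjustment (non-descendants of Z, excluding Z and G): {B, J, R, T, V}.
Backdoor paths from Z to G:
  P1: Z <- B -> V <- T -> J -> G
  P2: Z <- R -> G
  P3: Z <- V <- T -> J -> G
  P4: Z <- J -> G
The empty set is not sufficient: P2 (Z <- R -> G) has no collider blocking it and no conditioned non-collider, so it is open.
Try {J, R}:
  P1: blocked at collider V (neither it nor any descendant is in the conditioning set).
  P2: blocked at fork node R ∈ conditioning set.
  P3: blocked at chain node J ∈ conditioning set.
  P4: blocked at fork node J ∈ conditioning set.
{J, R} contains no descendant of Z and blocks every backdoor path.
Every element of {J, R} is needed (dropping J leaves P3 open; dropping R leaves P2 open), so no proper subset is valid.
Among all size-2 subsets of the eligible variables, only {J, R} blocks every backdoor path, so it is the unique smallest valid adjustment set.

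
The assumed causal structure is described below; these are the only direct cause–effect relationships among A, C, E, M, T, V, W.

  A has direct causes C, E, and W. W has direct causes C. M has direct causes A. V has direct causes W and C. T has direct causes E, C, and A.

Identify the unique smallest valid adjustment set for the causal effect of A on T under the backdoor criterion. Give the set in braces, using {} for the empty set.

{C, E}

Variables eligible for adjustment (non-descendants of A, excluding A and T): {C, E, V, W}.
Backdoor paths from A to T:
  P1: A <- E -> T
  P2: A <- C -> T
  P3: A <- W <- C -> T
  P4: A <- W -> V <- C -> T
The empty set is not sufficient: P1 (A <- E -> T) has no collider blocking it and no conditioned non-collider, so it is open.
Try {C, E}:
  P1: blocked at fork node E ∈ conditioning set.
  P2: blocked at fork node C ∈ conditioning set.
  P3: blocked at fork node C ∈ conditioning set.
  P4: blocked at collider V (neither it nor any descendant is in the conditioning set).
{C, E} contains no descendant of A and blocks every backdoor path.
Every element of {C, E} is needed (dropping C leaves P2 open; dropping E leaves P1 open), so no proper subset is valid.
Among all size-2 subsets of the eligible variables, only {C, E} blocks every backdoor path, so it is the unique smallest valid adjustment set.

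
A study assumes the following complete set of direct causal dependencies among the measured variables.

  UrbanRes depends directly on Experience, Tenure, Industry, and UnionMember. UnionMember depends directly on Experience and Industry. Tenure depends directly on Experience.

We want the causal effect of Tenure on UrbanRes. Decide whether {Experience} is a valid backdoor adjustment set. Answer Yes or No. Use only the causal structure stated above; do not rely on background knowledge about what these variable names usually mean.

Yes

Backdoor paths from Tenure to UrbanRes (paths whose first edge points into Tenure):
  P1: Tenure <- Experience -> UnionMember <- Industry -> UrbanRes
  P2: Tenure <- Experience -> UnionMember -> UrbanRes
  P3: Tenure <- Experience -> UrbanRes
Condition 1 (no descendant of Tenure in the set): holds — descendants of Tenure are {UrbanRes}; none are in {Experience}.
Condition 2 (every backdoor path blocked by {Experience}):
  P1: blocked at fork node Experience ∈ conditioning set.
  P2: blocked at fork node Experience ∈ conditioning set.
  P3: blocked at fork node Experience ∈ conditioning set.
{Experience} satisfies the backdoor criterion.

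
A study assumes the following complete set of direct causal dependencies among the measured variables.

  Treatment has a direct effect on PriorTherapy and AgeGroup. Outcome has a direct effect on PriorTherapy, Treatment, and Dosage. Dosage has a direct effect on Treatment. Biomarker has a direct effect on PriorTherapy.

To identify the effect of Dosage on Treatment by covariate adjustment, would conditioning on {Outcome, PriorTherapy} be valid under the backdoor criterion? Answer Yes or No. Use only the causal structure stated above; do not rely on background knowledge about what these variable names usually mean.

No

Backdoor paths from Dosage to Treatment (paths whose first edge points into Dosage):
  P1: Dosage <- Outcome -> Treatment
  P2: Dosage <- Outcome -> PriorTherapy <- Treatment
Condition 1 (no descendant of Dosage in the set): FAILS — PriorTherapy is a descendant of Dosage.
Condition 2 (every backdoor path blocked by {Outcome, PriorTherapy}):
  P1: blocked at fork node Outcome ∈ conditioning set.
  P2: blocked at fork node Outcome ∈ conditioning set.
{Outcome, PriorTherapy} does not satisfy the backdoor criterion.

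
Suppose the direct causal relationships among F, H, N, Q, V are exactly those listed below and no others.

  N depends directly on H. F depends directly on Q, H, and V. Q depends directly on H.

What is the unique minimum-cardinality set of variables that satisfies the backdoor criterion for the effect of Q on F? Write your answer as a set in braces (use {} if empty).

{H}

Variables eligible for adjustment (non-descendants of Q, excluding Q and F): {H, N, V}.
Backdoor paths from Q to F:
  P1: Q <- H -> F
The empty set is not sufficient: P1 (Q <- H -> F) has no collider blocking it and no conditioned non-collider, so it is open.
Try {H}:
  P1: blocked at fork node H ∈ conditioning set.
{H} contains no descendant of Q and blocks every backdoor path.
No other singleton works — e.g. {V} leaves P1 open — so {H} is the unique smallest valid adjustment set.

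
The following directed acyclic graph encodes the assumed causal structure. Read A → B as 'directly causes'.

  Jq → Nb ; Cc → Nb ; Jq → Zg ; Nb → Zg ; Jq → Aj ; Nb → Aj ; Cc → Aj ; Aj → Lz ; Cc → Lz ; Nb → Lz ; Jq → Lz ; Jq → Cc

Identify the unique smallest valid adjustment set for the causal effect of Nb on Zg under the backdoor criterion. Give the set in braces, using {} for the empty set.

Variables eligible for adjustment (non-descendants of Nb, excluding Nb and Zg): {Cc, Jq}.
Backdoor paths from Nb to Zg:
  P1: Nb <- Jq -> Zg
  P2: Nb <- Cc <- Jq -> Zg
  P3: Nb <- Cc -> Aj <- Jq -> Zg
  P4: Nb <- Cc -> Aj -> Lz <- Jq -> Zg
  P5: Nb <- Cc -> Lz <- Jq -> Zg
  P6: Nb <- Cc -> Lz <- Aj <- Jq -> Zg
The empty set is not sufficient: P1 (Nb <- Jq -> Zg) has no collider blocking it and no conditioned non-collider, so it is open.
Try {Jq}:
  P1: blocked at fork node Jq ∈ conditioning set.
  P2: blocked at fork node Jq ∈ conditioning set.
  P3: blocked at collider Aj (neither it nor any descendant is in the conditioning set).
  P4: blocked at collider Lz (neither it nor any descendant is in the conditioning set).
  P5: blocked at collider Lz (neither it nor any descendant is in the conditioning set).
  P6: blocked at collider Lz (neither it nor any descendant is in the conditioning set).
{Jq} contains no descendant of Nb and blocks every backdoor path.
No other singleton works — e.g. {Cc} leaves P1 open — so {Jq} is the unique smallest valid adjustment set.

{Jq}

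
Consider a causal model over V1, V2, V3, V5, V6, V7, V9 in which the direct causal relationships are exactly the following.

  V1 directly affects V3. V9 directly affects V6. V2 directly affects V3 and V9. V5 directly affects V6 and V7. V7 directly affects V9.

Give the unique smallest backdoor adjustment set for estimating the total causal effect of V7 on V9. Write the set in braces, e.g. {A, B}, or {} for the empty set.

Variables eligible for adjustment (non-descendants of V7, excluding V7 and V9): {V1, V2, V3, V5}.
Backdoor paths from V7 to V9:
  P1: V7 <- V5 -> V6 <- V9
Each backdoor path contains an unconditioned collider, so every path is already blocked with the empty conditioning set:
  P1: blocked at collider V6 (neither it nor any descendant is in the conditioning set).
The empty set is therefore the unique smallest valid set.

{}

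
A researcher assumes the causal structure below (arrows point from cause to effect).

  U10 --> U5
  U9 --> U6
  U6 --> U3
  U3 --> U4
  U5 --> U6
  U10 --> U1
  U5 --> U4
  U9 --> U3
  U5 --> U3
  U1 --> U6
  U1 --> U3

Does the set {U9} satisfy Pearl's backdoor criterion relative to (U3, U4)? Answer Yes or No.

No

Backdoor paths from U3 to U4 (paths whose first edge points into U3):
  P1: U3 <- U9 -> U6 <- U1 <- U10 -> U5 -> U4
  P2: U3 <- U9 -> U6 <- U5 -> U4
  P3: U3 <- U1 <- U10 -> U5 -> U4
  P4: U3 <- U1 -> U6 <- U5 -> U4
  P5: U3 <- U5 -> U4
  P6: U3 <- U6 <- U1 <- U10 -> U5 -> U4
  P7: U3 <- U6 <- U5 -> U4
Condition 1 (no descendant of U3 in the set): holds — descendants of U3 are {U4}; none are in {U9}.
Condition 2 (every backdoor path blocked by {U9}):
  P1: blocked at fork node U9 ∈ conditioning set.
  P2: blocked at fork node U9 ∈ conditioning set.
  P3: open — no interior node is in the conditioning set.
  P4: blocked at collider U6 (neither it nor any descendant is in the conditioning set).
  P5: open — no interior node is in the conditioning set.
  P6: open — no interior node is in the conditioning set.
  P7: open — no interior node is in the conditioning set.
{U9} does not satisfy the backdoor criterion.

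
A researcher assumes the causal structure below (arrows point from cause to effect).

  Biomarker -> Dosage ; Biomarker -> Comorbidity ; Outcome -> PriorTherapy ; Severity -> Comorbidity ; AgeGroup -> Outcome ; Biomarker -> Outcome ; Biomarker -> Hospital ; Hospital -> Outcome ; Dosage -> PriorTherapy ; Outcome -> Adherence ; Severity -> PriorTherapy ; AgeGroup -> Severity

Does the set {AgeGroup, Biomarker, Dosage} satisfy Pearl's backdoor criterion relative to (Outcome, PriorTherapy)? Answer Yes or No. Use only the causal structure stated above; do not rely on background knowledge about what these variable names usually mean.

Backdoor paths from Outcome to PriorTherapy (paths whose first edge points into Outcome):
  P1: Outcome <- Biomarker -> Dosage -> PriorTherapy
  P2: Outcome <- Biomarker -> Comorbidity <- Severity -> PriorTherapy
  P3: Outcome <- Hospital <- Biomarker -> Dosage -> PriorTherapy
  P4: Outcome <- Hospital <- Biomarker -> Comorbidity <- Severity -> PriorTherapy
  P5: Outcome <- AgeGroup -> Severity -> PriorTherapy
  P6: Outcome <- AgeGroup -> Severity -> Comorbidity <- Biomarker -> Dosage -> PriorTherapy
Condition 1 (no descendant of Outcome in the set): holds — descendants of Outcome are {Adherence, PriorTherapy}; none are in {AgeGroup, Biomarker, Dosage}.
Condition 2 (every backdoor path blocked by {AgeGroup, Biomarker, Dosage}):
  P1: blocked at fork node Biomarker ∈ conditioning set.
  P2: blocked at fork node Biomarker ∈ conditioning set.
  P3: blocked at fork node Biomarker ∈ conditioning set.
  P4: blocked at fork node Biomarker ∈ conditioning set.
  P5: blocked at fork node AgeGroup ∈ conditioning set.
  P6: blocked at fork node AgeGroup ∈ conditioning set.
{AgeGroup, Biomarker, Dosage} satisfies the backdoor criterion.

Yes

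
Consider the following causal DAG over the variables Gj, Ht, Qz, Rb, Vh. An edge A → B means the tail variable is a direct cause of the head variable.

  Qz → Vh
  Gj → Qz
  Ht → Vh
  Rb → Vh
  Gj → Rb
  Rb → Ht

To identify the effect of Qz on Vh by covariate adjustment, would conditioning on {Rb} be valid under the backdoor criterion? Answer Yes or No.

Yes

Backdoor paths from Qz to Vh (paths whose first edge points into Qz):
  P1: Qz <- Gj -> Rb -> Ht -> Vh
  P2: Qz <- Gj -> Rb -> Vh
Condition 1 (no descendant of Qz in the set): holds — descendants of Qz are {Vh}; none are in {Rb}.
Condition 2 (every backdoor path blocked by {Rb}):
  P1: blocked at chain node Rb ∈ conditioning set.
  P2: blocked at chain node Rb ∈ conditioning set.
{Rb} satisfies the backdoor criterion.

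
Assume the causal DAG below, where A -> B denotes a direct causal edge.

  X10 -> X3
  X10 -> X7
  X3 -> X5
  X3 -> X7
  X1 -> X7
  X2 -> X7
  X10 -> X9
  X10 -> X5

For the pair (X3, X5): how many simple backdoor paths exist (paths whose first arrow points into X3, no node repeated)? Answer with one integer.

1

A backdoor path from X3 to X5 is any simple undirected path whose first edge points into X3 (i.e. leaves X3 via a parent).
Parents of X3: {X10}.
Enumerating:
  P1: X3 <- X10 -> X5
That exhausts the simple backdoor paths. Count: 1.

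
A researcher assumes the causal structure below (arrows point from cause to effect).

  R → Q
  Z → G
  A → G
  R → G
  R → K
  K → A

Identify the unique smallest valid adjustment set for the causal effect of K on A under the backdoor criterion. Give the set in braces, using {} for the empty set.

Variables eligible for adjustment (non-descendants of K, excluding K and A): {Q, R, Z}.
Backdoor paths from K to A:
  P1: K <- R -> G <- A
Each backdoor path contains an unconditioned collider, so every path is already blocked with the empty conditioning set:
  P1: blocked at collider G (neither it nor any descendant is in the conditioning set).
The empty set is therefore the unique smallest valid set.

{}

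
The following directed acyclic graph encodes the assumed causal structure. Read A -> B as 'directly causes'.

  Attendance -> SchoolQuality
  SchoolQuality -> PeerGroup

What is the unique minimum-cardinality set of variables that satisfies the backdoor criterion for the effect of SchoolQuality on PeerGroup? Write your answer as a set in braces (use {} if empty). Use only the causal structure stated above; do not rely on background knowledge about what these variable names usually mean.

{}

Variables eligible for adjustment (non-descendants of SchoolQuality, excluding SchoolQuality and PeerGroup): {Attendance}.
Backdoor paths from SchoolQuality to PeerGroup:
  (none)
With no backdoor paths the empty set already satisfies the criterion, and it is trivially minimal.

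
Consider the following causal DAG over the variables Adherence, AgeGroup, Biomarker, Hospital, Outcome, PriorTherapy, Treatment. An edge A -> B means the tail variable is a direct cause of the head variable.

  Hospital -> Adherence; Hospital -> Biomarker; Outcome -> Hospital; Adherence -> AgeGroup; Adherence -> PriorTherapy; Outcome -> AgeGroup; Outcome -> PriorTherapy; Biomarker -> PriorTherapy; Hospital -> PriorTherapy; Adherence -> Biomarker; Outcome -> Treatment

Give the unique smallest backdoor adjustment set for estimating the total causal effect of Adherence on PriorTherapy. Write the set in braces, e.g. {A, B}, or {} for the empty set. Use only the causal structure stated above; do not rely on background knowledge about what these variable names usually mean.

Variables eligible for adjustment (non-descendants of Adherence, excluding Adherence and PriorTherapy): {Hospital, Outcome, Treatment}.
Backdoor paths from Adherence to PriorTherapy:
  P1: Adherence <- Hospital <- Outcome -> PriorTherapy
  P2: Adherence <- Hospital -> Biomarker -> PriorTherapy
  P3: Adherence <- Hospital -> PriorTherapy
The empty set is not sufficient: P1 (Adherence <- Hospital <- Outcome -> PriorTherapy) has no collider blocking it and no conditioned non-collider, so it is open.
Try {Hospital}:
  P1: blocked at chain node Hospital ∈ conditioning set.
  P2: blocked at fork node Hospital ∈ conditioning set.
  P3: blocked at fork node Hospital ∈ conditioning set.
{Hospital} contains no descendant of Adherence and blocks every backdoor path.
No other singleton works — e.g. {Outcome} leaves P2 open — so {Hospital} is the unique smallest valid adjustment set.

{Hospital}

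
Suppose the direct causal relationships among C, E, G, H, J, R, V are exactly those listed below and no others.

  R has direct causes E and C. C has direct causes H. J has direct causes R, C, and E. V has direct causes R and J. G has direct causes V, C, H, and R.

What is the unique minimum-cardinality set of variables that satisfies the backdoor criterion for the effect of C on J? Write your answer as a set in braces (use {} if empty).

Variables eligible for adjustment (non-descendants of C, excluding C and J): {E, H}.
Backdoor paths from C to J:
  P1: C <- H -> G <- R <- E -> J
  P2: C <- H -> G <- R -> J
  P3: C <- H -> G <- R -> V <- J
  P4: C <- H -> G <- V <- R <- E -> J
  P5: C <- H -> G <- V <- R -> J
  P6: C <- H -> G <- V <- J
Each backdoor path contains an unconditioned collider, so every path is already blocked with the empty conditioning set:
  P1: blocked at collider G (neither it nor any descendant is in the conditioning set).
  P2: blocked at collider G (neither it nor any descendant is in the conditioning set).
  P3: blocked at collider G (neither it nor any descendant is in the conditioning set).
  P4: blocked at collider G (neither it nor any descendant is in the conditioning set).
  P5: blocked at collider G (neither it nor any descendant is in the conditioning set).
  P6: blocked at collider G (neither it nor any descendant is in the conditioning set).
The empty set is therefore the unique smallest valid set.

{}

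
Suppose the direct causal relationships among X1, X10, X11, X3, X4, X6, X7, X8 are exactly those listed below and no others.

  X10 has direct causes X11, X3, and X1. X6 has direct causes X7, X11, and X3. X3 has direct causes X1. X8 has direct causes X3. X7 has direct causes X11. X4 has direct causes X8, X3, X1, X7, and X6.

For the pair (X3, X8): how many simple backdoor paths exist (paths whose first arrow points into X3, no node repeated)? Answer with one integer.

A backdoor path from X3 to X8 is any simple undirected path whose first edge points into X3 (i.e. leaves X3 via a parent).
Parents of X3: {X1}.
Enumerating:
  P1: X3 <- X1 -> X4 <- X8
  P2: X3 <- X1 -> X10 <- X11 -> X7 -> X6 -> X4 <- X8
  P3: X3 <- X1 -> X10 <- X11 -> X7 -> X4 <- X8
  P4: X3 <- X1 -> X10 <- X11 -> X6 <- X7 -> X4 <- X8
  P5: X3 <- X1 -> X10 <- X11 -> X6 -> X4 <- X8
That exhausts the simple backdoor paths. Count: 5.

5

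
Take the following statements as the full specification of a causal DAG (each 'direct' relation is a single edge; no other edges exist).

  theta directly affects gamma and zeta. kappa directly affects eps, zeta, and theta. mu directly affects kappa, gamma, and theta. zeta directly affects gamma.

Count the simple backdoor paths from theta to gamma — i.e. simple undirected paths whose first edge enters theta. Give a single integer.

A backdoor path from theta to gamma is any simple undirected path whose first edge points into theta (i.e. leaves theta via a parent).
Parents of theta: {kappa, mu}.
Enumerating:
  P1: theta <- mu -> kappa -> zeta -> gamma
  P2: theta <- mu -> gamma
  P3: theta <- kappa <- mu -> gamma
  P4: theta <- kappa -> zeta -> gamma
That exhausts the simple backdoor paths. Count: 4.

4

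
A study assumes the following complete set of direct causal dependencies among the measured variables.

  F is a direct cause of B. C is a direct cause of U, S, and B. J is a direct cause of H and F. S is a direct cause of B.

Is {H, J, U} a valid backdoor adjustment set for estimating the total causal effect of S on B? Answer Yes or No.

Backdoor paths from S to B (paths whose first edge points into S):
  P1: S <- C -> B
Condition 1 (no descendant of S in the set): holds — descendants of S are {B}; none are in {H, J, U}.
Condition 2 (every backdoor path blocked by {H, J, U}):
  P1: open — no interior node is in the conditioning set.
{H, J, U} does not satisfy the backdoor criterion.

No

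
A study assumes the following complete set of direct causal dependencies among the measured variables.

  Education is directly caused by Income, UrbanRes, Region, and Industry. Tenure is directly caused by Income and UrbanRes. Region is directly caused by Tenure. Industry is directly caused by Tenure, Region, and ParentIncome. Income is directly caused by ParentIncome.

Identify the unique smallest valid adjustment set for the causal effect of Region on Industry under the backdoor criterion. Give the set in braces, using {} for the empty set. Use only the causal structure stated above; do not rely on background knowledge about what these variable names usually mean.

{Tenure}

Variables eligible for adjustment (non-descendants of Region, excluding Region and Industry): {Income, ParentIncome, Tenure, UrbanRes}.
Backdoor paths from Region to Industry:
  P1: Region <- Tenure <- UrbanRes -> Education <- Income <- ParentIncome -> Industry
  P2: Region <- Tenure <- UrbanRes -> Education <- Industry
  P3: Region <- Tenure <- Income <- ParentIncome -> Industry
  P4: Region <- Tenure <- Income -> Education <- Industry
  P5: Region <- Tenure -> Industry
The empty set is not sufficient: P3 (Region <- Tenure <- Income <- ParentIncome -> Industry) has no collider blocking it and no conditioned non-collider, so it is open.
Try {Tenure}:
  P1: blocked at chain node Tenure ∈ conditioning set.
  P2: blocked at chain node Tenure ∈ conditioning set.
  P3: blocked at chain node Tenure ∈ conditioning set.
  P4: blocked at chain node Tenure ∈ conditioning set.
  P5: blocked at fork node Tenure ∈ conditioning set.
{Tenure} contains no descendant of Region and blocks every backdoor path.
No other singleton works — e.g. {ParentIncome} leaves P5 open — so {Tenure} is the unique smallest valid adjustment set.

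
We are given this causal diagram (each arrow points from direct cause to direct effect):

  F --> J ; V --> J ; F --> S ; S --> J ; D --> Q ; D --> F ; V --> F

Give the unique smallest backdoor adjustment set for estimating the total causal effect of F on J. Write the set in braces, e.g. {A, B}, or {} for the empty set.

{V}

Variables eligible for adjustment (non-descendants of F, excluding F and J): {D, Q, V}.
Backdoor paths from F to J:
  P1: F <- V -> J
The empty set is not sufficient: P1 (F <- V -> J) has no collider blocking it and no conditioned non-collider, so it is open.
Try {V}:
  P1: blocked at fork node V ∈ conditioning set.
{V} contains no descendant of F and blocks every backdoor path.
No other singleton works — e.g. {D} leaves P1 open — so {V} is the unique smallest valid adjustment set.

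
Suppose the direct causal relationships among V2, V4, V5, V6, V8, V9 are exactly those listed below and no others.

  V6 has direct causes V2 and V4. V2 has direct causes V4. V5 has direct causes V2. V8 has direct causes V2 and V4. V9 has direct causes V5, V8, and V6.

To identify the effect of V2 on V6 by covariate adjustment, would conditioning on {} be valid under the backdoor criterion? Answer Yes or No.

Backdoor paths from V2 to V6 (paths whose first edge points into V2):
  P1: V2 <- V4 -> V8 -> V9 <- V6
  P2: V2 <- V4 -> V6
Condition 1 (no descendant of V2 in the set): holds — descendants of V2 are {V5, V6, V8, V9}; none are in {}.
Condition 2 (every backdoor path blocked by {}):
  P1: blocked at collider V9 (neither it nor any descendant is in the conditioning set).
  P2: open — no interior node is in the conditioning set.
{} does not satisfy the backdoor criterion.

No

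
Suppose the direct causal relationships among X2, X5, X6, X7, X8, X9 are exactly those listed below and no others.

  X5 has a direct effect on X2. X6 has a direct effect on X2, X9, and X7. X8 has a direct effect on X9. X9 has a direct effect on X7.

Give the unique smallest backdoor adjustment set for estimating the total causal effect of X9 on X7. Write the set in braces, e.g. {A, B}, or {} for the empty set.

{X6}

Variables eligible for adjustment (non-descendants of X9, excluding X9 and X7): {X2, X5, X6, X8}.
Backdoor paths from X9 to X7:
  P1: X9 <- X6 -> X7
The empty set is not sufficient: P1 (X9 <- X6 -> X7) has no collider blocking it and no conditioned non-collider, so it is open.
Try {X6}:
  P1: blocked at fork node X6 ∈ conditioning set.
{X6} contains no descendant of X9 and blocks every backdoor path.
No other singleton works — e.g. {X5} leaves P1 open — so {X6} is the unique smallest valid adjustment set.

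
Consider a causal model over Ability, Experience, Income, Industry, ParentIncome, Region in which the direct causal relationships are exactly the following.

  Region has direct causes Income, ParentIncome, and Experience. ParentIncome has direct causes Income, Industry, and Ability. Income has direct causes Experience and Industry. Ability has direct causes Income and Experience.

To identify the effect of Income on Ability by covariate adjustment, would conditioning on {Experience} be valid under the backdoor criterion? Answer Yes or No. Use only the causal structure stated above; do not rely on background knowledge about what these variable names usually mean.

Backdoor paths from Income to Ability (paths whose first edge points into Income):
  P1: Income <- Industry -> ParentIncome <- Ability
  P2: Income <- Industry -> ParentIncome -> Region <- Experience -> Ability
  P3: Income <- Experience -> Ability
  P4: Income <- Experience -> Region <- ParentIncome <- Ability
Condition 1 (no descendant of Income in the set): holds — descendants of Income are {Ability, ParentIncome, Region}; none are in {Experience}.
Condition 2 (every backdoor path blocked by {Experience}):
  P1: blocked at collider ParentIncome (neither it nor any descendant is in the conditioning set).
  P2: blocked at collider Region (neither it nor any descendant is in the conditioning set).
  P3: blocked at fork node Experience ∈ conditioning set.
  P4: blocked at fork node Experience ∈ conditioning set.
{Experience} satisfies the backdoor criterion.

Yes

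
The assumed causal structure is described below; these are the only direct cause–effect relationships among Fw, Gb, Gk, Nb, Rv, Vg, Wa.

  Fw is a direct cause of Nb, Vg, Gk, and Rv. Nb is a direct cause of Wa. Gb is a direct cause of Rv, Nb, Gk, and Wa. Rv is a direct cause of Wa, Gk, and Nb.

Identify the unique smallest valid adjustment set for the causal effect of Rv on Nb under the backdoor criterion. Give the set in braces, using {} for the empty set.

Variables eligible for adjustment (non-descendants of Rv, excluding Rv and Nb): {Fw, Gb, Vg}.
Backdoor paths from Rv to Nb:
  P1: Rv <- Fw -> Gk <- Gb -> Nb
  P2: Rv <- Fw -> Gk <- Gb -> Wa <- Nb
  P3: Rv <- Fw -> Nb
  P4: Rv <- Gb -> Gk <- Fw -> Nb
  P5: Rv <- Gb -> Nb
  P6: Rv <- Gb -> Wa <- Nb
The empty set is not sufficient: P3 (Rv <- Fw -> Nb) has no collider blocking it and no conditioned non-collider, so it is open.
Try {Fw, Gb}:
  P1: blocked at fork node Fw ∈ conditioning set.
  P2: blocked at fork node Fw ∈ conditioning set.
  P3: blocked at fork node Fw ∈ conditioning set.
  P4: blocked at fork node Gb ∈ conditioning set.
  P5: blocked at fork node Gb ∈ conditioning set.
  P6: blocked at fork node Gb ∈ conditioning set.
{Fw, Gb} contains no descendant of Rv and blocks every backdoor path.
Every element of {Fw, Gb} is needed (dropping Fw leaves P3 open; dropping Gb leaves P5 open), so no proper subset is valid.
Among all size-2 subsets of the eligible variables, only {Fw, Gb} blocks every backdoor path, so it is the unique smallest valid adjustment set.

{Fw, Gb}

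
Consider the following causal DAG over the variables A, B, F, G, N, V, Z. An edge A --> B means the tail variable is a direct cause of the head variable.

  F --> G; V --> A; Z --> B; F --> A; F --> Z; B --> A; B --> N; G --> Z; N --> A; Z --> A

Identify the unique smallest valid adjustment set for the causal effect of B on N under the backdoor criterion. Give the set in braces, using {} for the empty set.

{}

Variables eligible for adjustment (non-descendants of B, excluding B and N): {F, G, V, Z}.
Backdoor paths from B to N:
  P1: B <- Z <- F -> A <- N
  P2: B <- Z <- G <- F -> A <- N
  P3: B <- Z -> A <- N
Each backdoor path contains an unconditioned collider, so every path is already blocked with the empty conditioning set:
  P1: blocked at collider A (neither it nor any descendant is in the conditioning set).
  P2: blocked at collider A (neither it nor any descendant is in the conditioning set).
  P3: blocked at collider A (neither it nor any descendant is in the conditioning set).
The empty set is therefore the unique smallest valid set.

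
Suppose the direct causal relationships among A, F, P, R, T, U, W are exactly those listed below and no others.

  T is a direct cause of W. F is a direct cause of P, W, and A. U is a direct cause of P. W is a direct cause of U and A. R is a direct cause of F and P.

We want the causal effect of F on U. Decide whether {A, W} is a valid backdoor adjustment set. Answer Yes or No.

Backdoor paths from F to U (paths whose first edge points into F):
  P1: F <- R -> P <- U
Condition 1 (no descendant of F in the set): FAILS — A and W are descendants of F.
Condition 2 (every backdoor path blocked by {A, W}):
  P1: blocked at collider P (neither it nor any descendant is in the conditioning set).
{A, W} does not satisfy the backdoor criterion.

No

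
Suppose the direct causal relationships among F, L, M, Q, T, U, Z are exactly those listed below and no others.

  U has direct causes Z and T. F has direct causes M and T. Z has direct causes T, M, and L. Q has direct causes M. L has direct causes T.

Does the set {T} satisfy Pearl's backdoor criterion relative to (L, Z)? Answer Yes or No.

Backdoor paths from L to Z (paths whose first edge points into L):
  P1: L <- T -> F <- M -> Z
  P2: L <- T -> Z
  P3: L <- T -> U <- Z
Condition 1 (no descendant of L in the set): holds — descendants of L are {U, Z}; none are in {T}.
Condition 2 (every backdoor path blocked by {T}):
  P1: blocked at fork node T ∈ conditioning set.
  P2: blocked at fork node T ∈ conditioning set.
  P3: blocked at fork node T ∈ conditioning set.
{T} satisfies the backdoor criterion.

Yes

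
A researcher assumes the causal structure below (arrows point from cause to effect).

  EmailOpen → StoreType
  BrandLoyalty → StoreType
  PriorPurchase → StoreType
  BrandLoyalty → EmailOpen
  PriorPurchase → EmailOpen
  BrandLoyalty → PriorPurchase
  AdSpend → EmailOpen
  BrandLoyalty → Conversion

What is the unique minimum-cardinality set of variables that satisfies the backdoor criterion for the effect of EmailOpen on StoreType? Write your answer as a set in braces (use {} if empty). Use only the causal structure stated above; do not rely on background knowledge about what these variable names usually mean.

{BrandLoyalty, PriorPurchase}

Variables eligible for adjustment (non-descendants of EmailOpen, excluding EmailOpen and StoreType): {AdSpend, BrandLoyalty, Conversion, PriorPurchase}.
Backdoor paths from EmailOpen to StoreType:
  P1: EmailOpen <- BrandLoyalty -> PriorPurchase -> StoreType
  P2: EmailOpen <- BrandLoyalty -> StoreType
  P3: EmailOpen <- PriorPurchase <- BrandLoyalty -> StoreType
  P4: EmailOpen <- PriorPurchase -> StoreType
The empty set is not sufficient: P1 (EmailOpen <- BrandLoyalty -> PriorPurchase -> StoreType) has no collider blocking it and no conditioned non-collider, so it is open.
Try {BrandLoyalty, PriorPurchase}:
  P1: blocked at fork node BrandLoyalty ∈ conditioning set.
  P2: blocked at fork node BrandLoyalty ∈ conditioning set.
  P3: blocked at chain node PriorPurchase ∈ conditioning set.
  P4: blocked at fork node PriorPurchase ∈ conditioning set.
{BrandLoyalty, PriorPurchase} contains no descendant of EmailOpen and blocks every backdoor path.
Every element of {BrandLoyalty, PriorPurchase} is needed (dropping BrandLoyalty leaves P2 open; dropping PriorPurchase leaves P4 open), so no proper subset is valid.
Among all size-2 subsets of the eligible variables, only {BrandLoyalty, PriorPurchase} blocks every backdoor path, so it is the unique smallest valid adjustment set.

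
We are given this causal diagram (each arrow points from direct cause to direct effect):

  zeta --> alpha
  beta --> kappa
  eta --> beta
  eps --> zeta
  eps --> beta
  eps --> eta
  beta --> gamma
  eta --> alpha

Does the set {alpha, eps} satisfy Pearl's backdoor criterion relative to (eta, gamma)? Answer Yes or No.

No

Backdoor paths from eta to gamma (paths whose first edge points into eta):
  P1: eta <- eps -> beta -> gamma
Condition 1 (no descendant of eta in the set): FAILS — alpha is a descendant of eta.
Condition 2 (every backdoor path blocked by {alpha, eps}):
  P1: blocked at fork node eps ∈ conditioning set.
{alpha, eps} does not satisfy the backdoor criterion.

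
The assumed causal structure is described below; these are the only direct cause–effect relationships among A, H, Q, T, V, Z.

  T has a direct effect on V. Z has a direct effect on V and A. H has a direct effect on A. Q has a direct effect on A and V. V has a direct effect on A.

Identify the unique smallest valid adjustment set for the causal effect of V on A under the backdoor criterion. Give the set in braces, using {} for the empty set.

Variables eligible for adjustment (non-descendants of V, excluding V and A): {H, Q, T, Z}.
Backdoor paths from V to A:
  P1: V <- Z -> A
  P2: V <- Q -> A
The empty set is not sufficient: P1 (V <- Z -> A) has no collider blocking it and no conditioned non-collider, so it is open.
Try {Q, Z}:
  P1: blocked at fork node Z ∈ conditioning set.
  P2: blocked at fork node Q ∈ conditioning set.
{Q, Z} contains no descendant of V and blocks every backdoor path.
Every element of {Q, Z} is needed (dropping Q leaves P2 open; dropping Z leaves P1 open), so no proper subset is valid.
Among all size-2 subsets of the eligible variables, only {Q, Z} blocks every backdoor path, so it is the unique smallest valid adjustment set.

{Q, Z}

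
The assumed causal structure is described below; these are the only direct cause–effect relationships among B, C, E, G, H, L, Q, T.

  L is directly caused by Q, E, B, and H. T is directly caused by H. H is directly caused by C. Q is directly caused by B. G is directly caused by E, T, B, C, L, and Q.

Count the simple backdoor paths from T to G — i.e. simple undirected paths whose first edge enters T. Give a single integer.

7

A backdoor path from T to G is any simple undirected path whose first edge points into T (i.e. leaves T via a parent).
Parents of T: {H}.
Enumerating:
  P1: T <- H <- C -> G
  P2: T <- H -> L <- E -> G
  P3: T <- H -> L <- B -> Q -> G
  P4: T <- H -> L <- B -> G
  P5: T <- H -> L <- Q <- B -> G
  P6: T <- H -> L <- Q -> G
  P7: T <- H -> L -> G
That exhausts the simple backdoor paths. Count: 7.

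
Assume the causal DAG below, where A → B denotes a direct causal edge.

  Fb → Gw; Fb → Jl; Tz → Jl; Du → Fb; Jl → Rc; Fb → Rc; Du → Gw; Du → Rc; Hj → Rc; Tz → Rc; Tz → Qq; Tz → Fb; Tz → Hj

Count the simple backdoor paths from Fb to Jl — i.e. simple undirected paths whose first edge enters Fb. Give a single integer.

6

A backdoor path from Fb to Jl is any simple undirected path whose first edge points into Fb (i.e. leaves Fb via a parent).
Parents of Fb: {Du, Tz}.
Enumerating:
  P1: Fb <- Tz -> Hj -> Rc <- Jl
  P2: Fb <- Tz -> Jl
  P3: Fb <- Tz -> Rc <- Jl
  P4: Fb <- Du -> Rc <- Tz -> Jl
  P5: Fb <- Du -> Rc <- Hj <- Tz -> Jl
  P6: Fb <- Du -> Rc <- Jl
That exhausts the simple backdoor paths. Count: 6.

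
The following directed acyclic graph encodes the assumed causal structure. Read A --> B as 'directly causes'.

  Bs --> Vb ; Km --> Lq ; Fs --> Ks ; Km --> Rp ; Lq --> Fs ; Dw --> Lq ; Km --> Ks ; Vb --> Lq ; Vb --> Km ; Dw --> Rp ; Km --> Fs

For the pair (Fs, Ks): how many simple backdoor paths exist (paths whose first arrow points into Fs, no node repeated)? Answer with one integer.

4

A backdoor path from Fs to Ks is any simple undirected path whose first edge points into Fs (i.e. leaves Fs via a parent).
Parents of Fs: {Km, Lq}.
Enumerating:
  P1: Fs <- Km -> Ks
  P2: Fs <- Lq <- Vb -> Km -> Ks
  P3: Fs <- Lq <- Dw -> Rp <- Km -> Ks
  P4: Fs <- Lq <- Km -> Ks
That exhausts the simple backdoor paths. Count: 4.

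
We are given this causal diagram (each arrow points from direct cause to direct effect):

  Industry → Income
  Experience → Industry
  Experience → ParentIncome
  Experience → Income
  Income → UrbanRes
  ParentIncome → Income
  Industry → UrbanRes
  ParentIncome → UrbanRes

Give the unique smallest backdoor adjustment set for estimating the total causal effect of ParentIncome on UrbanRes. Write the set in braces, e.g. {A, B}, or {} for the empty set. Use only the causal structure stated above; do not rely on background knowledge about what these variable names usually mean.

{Experience}

Variables eligible for adjustment (non-descendants of ParentIncome, excluding ParentIncome and UrbanRes): {Experience, Industry}.
Backdoor paths from ParentIncome to UrbanRes:
  P1: ParentIncome <- Experience -> Industry -> Income -> UrbanRes
  P2: ParentIncome <- Experience -> Industry -> UrbanRes
  P3: ParentIncome <- Experience -> Income <- Industry -> UrbanRes
  P4: ParentIncome <- Experience -> Income -> UrbanRes
The empty set is not sufficient: P1 (ParentIncome <- Experience -> Industry -> Income -> UrbanRes) has no collider blocking it and no conditioned non-collider, so it is open.
Try {Experience}:
  P1: blocked at fork node Experience ∈ conditioning set.
  P2: blocked at fork node Experience ∈ conditioning set.
  P3: blocked at fork node Experience ∈ conditioning set.
  P4: blocked at fork node Experience ∈ conditioning set.
{Experience} contains no descendant of ParentIncome and blocks every backdoor path.
No other singleton works — e.g. {Industry} leaves P4 open — so {Experience} is the unique smallest valid adjustment set.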